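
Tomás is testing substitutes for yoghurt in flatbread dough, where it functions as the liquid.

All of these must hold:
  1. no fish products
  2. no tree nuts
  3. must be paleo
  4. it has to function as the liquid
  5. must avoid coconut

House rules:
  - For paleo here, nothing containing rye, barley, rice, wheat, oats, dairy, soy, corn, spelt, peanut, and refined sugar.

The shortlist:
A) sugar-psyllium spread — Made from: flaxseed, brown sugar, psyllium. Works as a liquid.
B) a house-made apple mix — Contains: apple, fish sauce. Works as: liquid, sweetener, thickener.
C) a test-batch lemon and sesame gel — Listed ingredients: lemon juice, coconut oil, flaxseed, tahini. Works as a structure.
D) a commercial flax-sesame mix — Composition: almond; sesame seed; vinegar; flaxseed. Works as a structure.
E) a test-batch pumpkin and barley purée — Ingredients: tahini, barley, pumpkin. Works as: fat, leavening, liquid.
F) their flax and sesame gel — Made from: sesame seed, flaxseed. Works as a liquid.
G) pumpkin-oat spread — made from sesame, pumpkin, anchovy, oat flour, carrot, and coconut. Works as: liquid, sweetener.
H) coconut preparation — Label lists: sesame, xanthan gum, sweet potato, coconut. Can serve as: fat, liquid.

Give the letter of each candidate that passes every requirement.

F

A: has brown sugar, so not paleo — out
B: has fish sauce, so not fish-free — out
C: not usable as a liquid; has coconut oil, so not coconut-free — no
D: not usable as a liquid; has almond, so not tree-nut-free — no
E: has barley, so not paleo — out
F: only sesame seed and flaxseed; none excluded — keep
G: has oat flour, so not paleo; has anchovy, so not fish-free (and 1 more) — no
H: has coconut, so not coconut-free — no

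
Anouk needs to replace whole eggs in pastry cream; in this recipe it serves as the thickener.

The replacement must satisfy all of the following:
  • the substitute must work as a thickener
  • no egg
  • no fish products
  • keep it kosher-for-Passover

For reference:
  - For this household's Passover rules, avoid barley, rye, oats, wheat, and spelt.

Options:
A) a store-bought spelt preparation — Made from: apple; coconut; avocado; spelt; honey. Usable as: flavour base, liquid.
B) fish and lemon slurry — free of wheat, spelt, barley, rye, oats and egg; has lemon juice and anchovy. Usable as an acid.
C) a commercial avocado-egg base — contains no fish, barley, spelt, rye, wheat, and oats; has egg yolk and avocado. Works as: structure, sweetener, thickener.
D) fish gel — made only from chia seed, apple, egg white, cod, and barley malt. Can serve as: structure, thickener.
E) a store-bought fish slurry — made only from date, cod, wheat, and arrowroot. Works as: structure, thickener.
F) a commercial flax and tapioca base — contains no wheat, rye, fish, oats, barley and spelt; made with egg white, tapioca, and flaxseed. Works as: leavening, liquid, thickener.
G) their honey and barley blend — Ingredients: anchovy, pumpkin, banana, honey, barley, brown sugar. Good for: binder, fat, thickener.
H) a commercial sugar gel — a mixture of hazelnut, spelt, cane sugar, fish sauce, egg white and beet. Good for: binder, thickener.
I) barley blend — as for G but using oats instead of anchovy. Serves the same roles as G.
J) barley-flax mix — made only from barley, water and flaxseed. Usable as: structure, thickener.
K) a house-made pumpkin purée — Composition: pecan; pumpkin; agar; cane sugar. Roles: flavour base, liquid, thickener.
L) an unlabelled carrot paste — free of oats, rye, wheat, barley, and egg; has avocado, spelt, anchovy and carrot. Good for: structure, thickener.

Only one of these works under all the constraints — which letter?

A: not usable as a thickener; has spelt, so not kosher-for-Passover — reject
B: not usable as a thickener; has anchovy, so not fish-free — reject
C: has egg yolk, so not egg-free — out
D: has barley malt, so not kosher-for-Passover; has cod, so not fish-free (and 1 more) — out
E: has wheat, so not kosher-for-Passover; has cod, so not fish-free — out
F: has egg white, so not egg-free — out
G: has barley, so not kosher-for-Passover; has anchovy, so not fish-free — out
H: has spelt, so not kosher-for-Passover; has fish sauce, so not fish-free (and 1 more) — no
I: has barley, so not kosher-for-Passover — out
J: has barley, so not kosher-for-Passover — no
K: cane sugar and pecan etc. — none of it excluded — valid
L: has spelt, so not kosher-for-Passover; has anchovy, so not fish-free — out

K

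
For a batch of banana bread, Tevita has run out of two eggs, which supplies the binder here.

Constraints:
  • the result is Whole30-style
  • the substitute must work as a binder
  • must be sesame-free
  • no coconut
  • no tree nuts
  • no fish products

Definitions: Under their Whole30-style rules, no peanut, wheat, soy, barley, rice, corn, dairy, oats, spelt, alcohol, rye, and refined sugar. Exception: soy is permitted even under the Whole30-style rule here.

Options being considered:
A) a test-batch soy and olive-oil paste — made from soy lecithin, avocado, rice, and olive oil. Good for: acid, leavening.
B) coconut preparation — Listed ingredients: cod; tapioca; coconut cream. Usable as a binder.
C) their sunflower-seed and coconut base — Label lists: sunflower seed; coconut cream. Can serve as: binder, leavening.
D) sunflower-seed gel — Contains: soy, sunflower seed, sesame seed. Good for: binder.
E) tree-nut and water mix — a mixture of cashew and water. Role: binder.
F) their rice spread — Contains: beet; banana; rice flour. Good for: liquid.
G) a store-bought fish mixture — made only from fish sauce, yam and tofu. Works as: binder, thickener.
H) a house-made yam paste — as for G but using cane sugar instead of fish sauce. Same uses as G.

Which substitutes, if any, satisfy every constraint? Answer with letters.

none

A: not usable as a binder; has rice, so not Whole30-style — out
B: has cod, so not fish-free; has coconut cream, so not coconut-free — out
C: has coconut cream, so not coconut-free — no
D: has sesame seed, so not sesame-free — reject
E: has cashew, so not tree-nut-free — reject
F: not usable as a binder; has rice flour, so not Whole30-style — reject
G: has fish sauce, so not fish-free — reject
H: has cane sugar, so not Whole30-style — no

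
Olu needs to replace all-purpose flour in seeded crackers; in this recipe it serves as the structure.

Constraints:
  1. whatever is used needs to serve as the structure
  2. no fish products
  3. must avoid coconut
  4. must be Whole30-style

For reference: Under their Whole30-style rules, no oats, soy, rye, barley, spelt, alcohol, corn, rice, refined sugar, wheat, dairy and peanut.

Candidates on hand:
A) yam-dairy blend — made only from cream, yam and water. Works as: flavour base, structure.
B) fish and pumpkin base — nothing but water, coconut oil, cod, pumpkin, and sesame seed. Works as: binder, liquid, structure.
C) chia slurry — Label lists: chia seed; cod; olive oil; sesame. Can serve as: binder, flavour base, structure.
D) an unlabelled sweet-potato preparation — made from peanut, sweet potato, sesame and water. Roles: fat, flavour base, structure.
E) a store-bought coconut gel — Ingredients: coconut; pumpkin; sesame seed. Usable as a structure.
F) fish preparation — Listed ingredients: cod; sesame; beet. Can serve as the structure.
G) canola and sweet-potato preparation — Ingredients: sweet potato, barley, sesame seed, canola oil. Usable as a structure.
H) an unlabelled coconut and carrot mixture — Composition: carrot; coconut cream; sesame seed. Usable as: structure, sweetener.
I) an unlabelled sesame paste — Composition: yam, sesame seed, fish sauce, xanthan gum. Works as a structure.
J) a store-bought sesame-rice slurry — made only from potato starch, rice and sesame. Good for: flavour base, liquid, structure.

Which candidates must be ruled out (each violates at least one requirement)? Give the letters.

A: has cream, so not Whole30-style — no
B: has coconut oil, so not coconut-free; has cod, so not fish-free — no
C: has cod, so not fish-free — no
D: has peanut, so not Whole30-style — out
E: has coconut, so not coconut-free — reject
F: has cod, so not fish-free — out
G: has barley, so not Whole30-style — no
H: has coconut cream, so not coconut-free — out
I: has fish sauce, so not fish-free — out
J: has rice, so not Whole30-style — no

A, B, C, D, E, F, G, H, I, J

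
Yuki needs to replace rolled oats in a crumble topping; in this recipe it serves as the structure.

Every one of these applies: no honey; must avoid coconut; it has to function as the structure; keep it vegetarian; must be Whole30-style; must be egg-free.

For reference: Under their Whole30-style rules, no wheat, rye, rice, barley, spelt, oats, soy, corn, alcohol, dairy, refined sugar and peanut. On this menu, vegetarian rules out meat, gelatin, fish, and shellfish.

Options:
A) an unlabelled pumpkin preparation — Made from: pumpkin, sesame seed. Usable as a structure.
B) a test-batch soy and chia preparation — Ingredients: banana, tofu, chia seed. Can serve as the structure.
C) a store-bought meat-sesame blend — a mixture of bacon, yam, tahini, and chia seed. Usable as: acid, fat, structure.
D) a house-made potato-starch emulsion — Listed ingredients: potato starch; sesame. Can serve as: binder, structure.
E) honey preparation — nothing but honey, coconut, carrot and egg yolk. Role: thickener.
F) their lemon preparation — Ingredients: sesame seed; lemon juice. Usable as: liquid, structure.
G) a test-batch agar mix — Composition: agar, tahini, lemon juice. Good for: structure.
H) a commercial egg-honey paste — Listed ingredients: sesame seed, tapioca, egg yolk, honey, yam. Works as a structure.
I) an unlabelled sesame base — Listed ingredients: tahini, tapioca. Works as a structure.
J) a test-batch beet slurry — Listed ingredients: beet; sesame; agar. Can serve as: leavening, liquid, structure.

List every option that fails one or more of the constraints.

B, C, E, H

A: works as a structure, no egg, no coconut — keep
B: has tofu, so not Whole30-style — no
C: has bacon, so not vegetarian — no
D: nothing on the exclusion list — keep
E: not usable as a structure; has honey, so not honey-free (and 2 more) — no
F: nothing on the exclusion list — OK
G: works as a structure, vegetarian, no honey — OK
H: has honey, so not honey-free; has egg yolk, so not egg-free — no
I: every rule checks out — keep
J: works as a structure, vegetarian, no coconut — OK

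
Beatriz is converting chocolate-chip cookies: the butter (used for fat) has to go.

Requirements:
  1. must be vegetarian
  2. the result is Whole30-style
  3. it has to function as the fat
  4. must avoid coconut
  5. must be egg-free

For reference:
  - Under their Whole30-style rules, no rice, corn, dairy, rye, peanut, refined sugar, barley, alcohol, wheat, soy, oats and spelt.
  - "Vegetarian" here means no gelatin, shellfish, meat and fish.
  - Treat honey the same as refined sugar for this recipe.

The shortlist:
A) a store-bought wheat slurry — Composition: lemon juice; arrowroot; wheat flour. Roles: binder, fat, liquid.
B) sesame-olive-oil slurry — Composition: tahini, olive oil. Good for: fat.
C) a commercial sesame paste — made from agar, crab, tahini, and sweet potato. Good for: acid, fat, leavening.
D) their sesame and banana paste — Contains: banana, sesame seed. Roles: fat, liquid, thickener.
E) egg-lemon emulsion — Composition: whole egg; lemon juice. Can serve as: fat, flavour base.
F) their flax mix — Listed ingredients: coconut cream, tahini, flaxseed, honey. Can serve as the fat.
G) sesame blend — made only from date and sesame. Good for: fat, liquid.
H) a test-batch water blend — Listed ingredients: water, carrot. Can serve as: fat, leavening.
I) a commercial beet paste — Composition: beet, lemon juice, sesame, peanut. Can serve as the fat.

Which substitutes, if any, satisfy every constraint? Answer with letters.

A: has wheat flour, so not Whole30-style — out
B: nothing on the exclusion list — keep
C: has crab, so not vegetarian — out
D: only sesame seed and banana; none excluded — valid
E: has whole egg, so not egg-free — no
F: has honey, so not Whole30-style; has coconut cream, so not coconut-free — reject
G: works as a fat, vegetarian, no coconut — valid
H: works as a fat, vegetarian, no coconut — OK
I: has peanut, so not Whole30-style — out

B, D, G, H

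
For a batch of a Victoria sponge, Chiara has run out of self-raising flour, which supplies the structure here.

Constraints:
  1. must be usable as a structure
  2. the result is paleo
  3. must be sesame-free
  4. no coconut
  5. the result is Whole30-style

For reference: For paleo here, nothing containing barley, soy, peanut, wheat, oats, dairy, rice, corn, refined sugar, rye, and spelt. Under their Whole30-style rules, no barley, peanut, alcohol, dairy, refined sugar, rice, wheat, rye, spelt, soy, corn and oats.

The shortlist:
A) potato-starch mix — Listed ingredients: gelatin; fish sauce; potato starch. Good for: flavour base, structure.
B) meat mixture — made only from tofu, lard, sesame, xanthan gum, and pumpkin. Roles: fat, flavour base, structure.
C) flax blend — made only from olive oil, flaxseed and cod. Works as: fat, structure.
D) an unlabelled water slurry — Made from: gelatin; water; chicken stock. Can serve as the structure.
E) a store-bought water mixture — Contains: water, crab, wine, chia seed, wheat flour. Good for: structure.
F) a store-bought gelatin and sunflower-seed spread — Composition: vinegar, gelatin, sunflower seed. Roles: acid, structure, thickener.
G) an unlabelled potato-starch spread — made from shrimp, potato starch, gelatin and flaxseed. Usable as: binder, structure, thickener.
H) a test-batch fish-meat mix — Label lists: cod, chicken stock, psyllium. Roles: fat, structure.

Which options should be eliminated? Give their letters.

A: works as a structure, no sesame, Whole30-style — OK
B: has tofu, so not paleo; has tofu, so not Whole30-style (and 1 more) — reject
C: all constraints satisfied — valid
D: no coconut, no sesame — valid
E: has wheat flour, so not paleo; has wine, so not Whole30-style — out
F: only gelatin, sunflower seed and vinegar; none excluded — keep
G: all constraints satisfied — OK
H: only cod, chicken stock, and psyllium; none excluded — OK

B, E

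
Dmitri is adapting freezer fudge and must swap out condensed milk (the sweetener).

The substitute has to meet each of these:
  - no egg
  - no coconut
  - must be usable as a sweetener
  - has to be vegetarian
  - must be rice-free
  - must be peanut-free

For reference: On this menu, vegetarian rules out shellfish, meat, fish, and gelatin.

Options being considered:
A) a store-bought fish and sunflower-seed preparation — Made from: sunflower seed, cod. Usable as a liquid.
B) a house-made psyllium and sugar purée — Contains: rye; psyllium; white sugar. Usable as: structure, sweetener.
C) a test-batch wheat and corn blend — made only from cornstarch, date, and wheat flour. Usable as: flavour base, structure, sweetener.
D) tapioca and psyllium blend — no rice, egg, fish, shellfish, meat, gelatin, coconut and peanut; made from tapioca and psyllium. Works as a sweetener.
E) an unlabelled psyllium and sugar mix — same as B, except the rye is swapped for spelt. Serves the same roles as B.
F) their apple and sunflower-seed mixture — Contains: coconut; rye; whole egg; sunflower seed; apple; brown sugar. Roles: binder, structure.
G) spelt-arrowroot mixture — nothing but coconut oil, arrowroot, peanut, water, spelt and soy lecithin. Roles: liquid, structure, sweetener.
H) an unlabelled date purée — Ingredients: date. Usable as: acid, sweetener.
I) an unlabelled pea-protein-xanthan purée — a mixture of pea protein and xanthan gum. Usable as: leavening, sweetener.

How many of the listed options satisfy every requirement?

A: not usable as a sweetener; has cod, so not vegetarian — reject
B: only rye, white sugar, and psyllium; none excluded — valid
C: works as a sweetener, no rice, vegetarian — valid
D: works as a sweetener, no peanut, no rice — keep
E: no rice, vegetarian — valid
F: not usable as a sweetener; has whole egg, so not egg-free (and 1 more) — reject
G: has peanut, so not peanut-free; has coconut oil, so not coconut-free — reject
H: only date; none excluded — valid
I: no egg, vegetarian — valid

6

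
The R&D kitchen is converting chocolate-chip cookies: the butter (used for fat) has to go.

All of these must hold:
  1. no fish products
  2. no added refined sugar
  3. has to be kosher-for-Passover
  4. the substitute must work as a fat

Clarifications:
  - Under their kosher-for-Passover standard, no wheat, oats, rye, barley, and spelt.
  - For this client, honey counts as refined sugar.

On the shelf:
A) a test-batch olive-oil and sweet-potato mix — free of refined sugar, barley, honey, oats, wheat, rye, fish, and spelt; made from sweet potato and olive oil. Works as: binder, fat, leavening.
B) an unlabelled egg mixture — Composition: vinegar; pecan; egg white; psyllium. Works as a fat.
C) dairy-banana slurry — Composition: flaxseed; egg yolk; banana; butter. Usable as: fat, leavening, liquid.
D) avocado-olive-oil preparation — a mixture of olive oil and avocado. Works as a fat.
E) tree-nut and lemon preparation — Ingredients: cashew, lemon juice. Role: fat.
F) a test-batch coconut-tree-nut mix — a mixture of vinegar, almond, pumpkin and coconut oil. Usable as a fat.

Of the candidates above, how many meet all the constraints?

6

A: all constraints satisfied — OK
B: works as a fat, kosher-for-Passover, no fish — keep
C: no fish, no-added-sugar — valid
D: only olive oil and avocado; none excluded — keep
E: only cashew and lemon juice; none excluded — OK
F: every rule checks out — keep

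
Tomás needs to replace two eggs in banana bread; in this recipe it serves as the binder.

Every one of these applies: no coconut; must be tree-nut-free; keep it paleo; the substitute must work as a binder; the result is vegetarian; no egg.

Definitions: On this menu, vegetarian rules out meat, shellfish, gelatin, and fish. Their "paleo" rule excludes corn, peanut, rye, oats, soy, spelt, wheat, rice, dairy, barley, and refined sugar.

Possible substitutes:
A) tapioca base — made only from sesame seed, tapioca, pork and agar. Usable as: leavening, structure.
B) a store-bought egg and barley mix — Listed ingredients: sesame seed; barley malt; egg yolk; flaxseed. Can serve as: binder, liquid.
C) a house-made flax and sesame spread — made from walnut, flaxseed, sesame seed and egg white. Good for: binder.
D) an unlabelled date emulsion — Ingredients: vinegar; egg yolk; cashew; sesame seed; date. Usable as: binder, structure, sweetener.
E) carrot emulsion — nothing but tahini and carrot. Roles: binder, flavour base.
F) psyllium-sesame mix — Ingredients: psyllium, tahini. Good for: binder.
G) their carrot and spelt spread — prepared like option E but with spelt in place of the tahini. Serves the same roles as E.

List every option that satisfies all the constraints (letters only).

E, F

A: not usable as a binder; has pork, so not vegetarian — no
B: has barley malt, so not paleo; has egg yolk, so not egg-free — no
C: has egg white, so not egg-free; has walnut, so not tree-nut-free — out
D: has egg yolk, so not egg-free; has cashew, so not tree-nut-free — reject
E: only tahini and carrot; none excluded — OK
F: only tahini and psyllium; none excluded — keep
G: has spelt, so not paleo — reject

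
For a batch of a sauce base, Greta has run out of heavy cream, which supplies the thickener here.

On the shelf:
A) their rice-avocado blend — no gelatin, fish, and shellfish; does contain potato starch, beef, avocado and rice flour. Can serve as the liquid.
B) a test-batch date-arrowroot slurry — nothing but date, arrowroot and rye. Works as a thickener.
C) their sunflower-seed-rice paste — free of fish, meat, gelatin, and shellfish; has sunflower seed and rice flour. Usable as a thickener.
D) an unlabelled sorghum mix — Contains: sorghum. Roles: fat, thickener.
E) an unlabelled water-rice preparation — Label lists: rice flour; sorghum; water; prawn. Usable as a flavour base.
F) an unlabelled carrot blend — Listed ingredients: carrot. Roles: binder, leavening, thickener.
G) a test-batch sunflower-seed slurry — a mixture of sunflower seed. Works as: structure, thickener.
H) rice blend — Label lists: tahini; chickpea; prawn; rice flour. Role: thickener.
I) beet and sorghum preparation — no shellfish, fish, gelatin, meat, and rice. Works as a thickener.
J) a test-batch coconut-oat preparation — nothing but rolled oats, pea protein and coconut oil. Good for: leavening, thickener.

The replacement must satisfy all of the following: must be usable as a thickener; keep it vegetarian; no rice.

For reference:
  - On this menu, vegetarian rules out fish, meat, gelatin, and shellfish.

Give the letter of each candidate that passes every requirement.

A: not usable as a thickener; has beef, so not vegetarian (and 1 more) — reject
B: no rice, vegetarian — OK
C: has rice flour, so not rice-free — no
D: only sorghum; none excluded — keep
E: not usable as a thickener; has prawn, so not vegetarian (and 1 more) — no
F: every rule checks out — valid
G: all constraints satisfied — keep
H: has prawn, so not vegetarian; has rice flour, so not rice-free — no
I: works as a thickener, no rice, vegetarian — keep
J: vegetarian, no rice — valid

B, D, F, G, I, J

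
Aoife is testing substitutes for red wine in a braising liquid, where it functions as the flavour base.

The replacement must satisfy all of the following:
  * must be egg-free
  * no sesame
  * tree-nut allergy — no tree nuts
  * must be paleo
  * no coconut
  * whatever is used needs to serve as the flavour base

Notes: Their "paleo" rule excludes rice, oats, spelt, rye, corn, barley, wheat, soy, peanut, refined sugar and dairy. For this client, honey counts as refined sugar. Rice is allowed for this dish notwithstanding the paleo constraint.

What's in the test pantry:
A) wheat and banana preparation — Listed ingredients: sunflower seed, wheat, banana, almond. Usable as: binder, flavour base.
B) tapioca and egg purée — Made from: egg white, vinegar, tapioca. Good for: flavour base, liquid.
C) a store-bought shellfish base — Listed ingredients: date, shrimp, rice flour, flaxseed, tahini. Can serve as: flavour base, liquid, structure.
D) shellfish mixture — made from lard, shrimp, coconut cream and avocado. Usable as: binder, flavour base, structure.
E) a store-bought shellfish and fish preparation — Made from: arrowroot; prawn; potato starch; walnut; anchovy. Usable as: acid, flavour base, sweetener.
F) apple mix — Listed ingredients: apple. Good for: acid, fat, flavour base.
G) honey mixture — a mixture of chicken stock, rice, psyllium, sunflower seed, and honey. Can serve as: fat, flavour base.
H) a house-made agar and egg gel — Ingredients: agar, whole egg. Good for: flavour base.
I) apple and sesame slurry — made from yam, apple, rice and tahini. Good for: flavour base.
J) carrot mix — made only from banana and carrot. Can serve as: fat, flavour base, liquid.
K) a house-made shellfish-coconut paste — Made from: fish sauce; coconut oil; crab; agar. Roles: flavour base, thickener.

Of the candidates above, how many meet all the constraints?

2

A: has wheat, so not paleo; has almond, so not tree-nut-free — no
B: has egg white, so not egg-free — out
C: has tahini, so not sesame-free — no
D: has coconut cream, so not coconut-free — no
E: has walnut, so not tree-nut-free — out
F: only apple; none excluded — valid
G: has honey, so not paleo — reject
H: has whole egg, so not egg-free — out
I: has tahini, so not sesame-free — no
J: only carrot and banana; none excluded — OK
K: has coconut oil, so not coconut-free — reject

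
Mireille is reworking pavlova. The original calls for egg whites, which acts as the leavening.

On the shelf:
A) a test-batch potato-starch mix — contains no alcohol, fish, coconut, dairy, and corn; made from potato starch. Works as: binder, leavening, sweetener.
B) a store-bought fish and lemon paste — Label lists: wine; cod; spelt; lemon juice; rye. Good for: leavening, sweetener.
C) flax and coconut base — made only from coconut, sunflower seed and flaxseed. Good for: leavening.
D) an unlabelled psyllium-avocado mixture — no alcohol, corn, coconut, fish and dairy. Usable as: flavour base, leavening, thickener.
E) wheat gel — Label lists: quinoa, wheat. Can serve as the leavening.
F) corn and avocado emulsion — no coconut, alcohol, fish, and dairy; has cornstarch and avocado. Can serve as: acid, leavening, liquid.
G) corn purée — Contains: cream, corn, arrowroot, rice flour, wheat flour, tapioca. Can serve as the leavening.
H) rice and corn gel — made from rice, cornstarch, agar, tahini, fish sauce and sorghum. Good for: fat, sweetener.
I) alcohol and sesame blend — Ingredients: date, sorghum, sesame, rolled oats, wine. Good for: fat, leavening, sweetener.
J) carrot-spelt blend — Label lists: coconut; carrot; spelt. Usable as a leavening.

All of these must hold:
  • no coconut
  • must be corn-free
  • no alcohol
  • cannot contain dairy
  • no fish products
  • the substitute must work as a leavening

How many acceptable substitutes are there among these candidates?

3

A: works as a leavening, no dairy, no fish — keep
B: has wine, so not alcohol-free; has cod, so not fish-free — reject
C: has coconut, so not coconut-free — reject
D: no fish, no alcohol — keep
E: every rule checks out — valid
F: has cornstarch, so not corn-free — out
G: has corn, so not corn-free; has cream, so not dairy-free — reject
H: not usable as a leavening; has cornstarch, so not corn-free (and 1 more) — no
I: has wine, so not alcohol-free — out
J: has coconut, so not coconut-free — out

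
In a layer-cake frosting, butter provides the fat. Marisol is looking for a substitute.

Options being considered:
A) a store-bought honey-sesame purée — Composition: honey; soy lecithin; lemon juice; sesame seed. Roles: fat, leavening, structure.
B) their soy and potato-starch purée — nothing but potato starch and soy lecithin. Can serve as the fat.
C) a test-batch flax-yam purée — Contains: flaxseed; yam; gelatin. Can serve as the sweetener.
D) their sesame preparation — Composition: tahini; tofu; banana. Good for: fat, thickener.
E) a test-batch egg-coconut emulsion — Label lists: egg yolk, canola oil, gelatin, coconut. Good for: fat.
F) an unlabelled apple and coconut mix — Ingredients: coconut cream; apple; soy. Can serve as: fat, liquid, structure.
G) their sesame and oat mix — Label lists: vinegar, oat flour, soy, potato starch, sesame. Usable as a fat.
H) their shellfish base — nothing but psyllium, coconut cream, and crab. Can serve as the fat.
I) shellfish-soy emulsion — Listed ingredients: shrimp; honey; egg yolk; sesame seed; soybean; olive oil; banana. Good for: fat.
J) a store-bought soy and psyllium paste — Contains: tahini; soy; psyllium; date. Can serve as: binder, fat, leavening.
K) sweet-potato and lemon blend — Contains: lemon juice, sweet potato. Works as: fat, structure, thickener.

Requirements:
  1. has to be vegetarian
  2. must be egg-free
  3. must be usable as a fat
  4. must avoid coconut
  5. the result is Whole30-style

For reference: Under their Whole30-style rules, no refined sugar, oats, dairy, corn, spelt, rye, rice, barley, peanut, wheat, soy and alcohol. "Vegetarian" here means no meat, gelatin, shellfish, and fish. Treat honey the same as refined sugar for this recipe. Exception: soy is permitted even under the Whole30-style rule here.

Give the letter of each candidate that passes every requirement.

B, D, J, K

A: has honey, so not Whole30-style — no
B: soy is permitted under the Whole30-style carve-out; nothing else excluded — valid
C: not usable as a fat; has gelatin, so not vegetarian — no
D: soy is permitted under the Whole30-style carve-out; nothing else excluded — OK
E: has gelatin, so not vegetarian; has egg yolk, so not egg-free (and 1 more) — no
F: has coconut cream, so not coconut-free — out
G: has oat flour, so not Whole30-style — no
H: has crab, so not vegetarian; has coconut cream, so not coconut-free — reject
I: has honey, so not Whole30-style; has shrimp, so not vegetarian (and 1 more) — reject
J: soy is permitted under the Whole30-style carve-out; nothing else excluded — keep
K: only sweet potato and lemon juice; none excluded — keep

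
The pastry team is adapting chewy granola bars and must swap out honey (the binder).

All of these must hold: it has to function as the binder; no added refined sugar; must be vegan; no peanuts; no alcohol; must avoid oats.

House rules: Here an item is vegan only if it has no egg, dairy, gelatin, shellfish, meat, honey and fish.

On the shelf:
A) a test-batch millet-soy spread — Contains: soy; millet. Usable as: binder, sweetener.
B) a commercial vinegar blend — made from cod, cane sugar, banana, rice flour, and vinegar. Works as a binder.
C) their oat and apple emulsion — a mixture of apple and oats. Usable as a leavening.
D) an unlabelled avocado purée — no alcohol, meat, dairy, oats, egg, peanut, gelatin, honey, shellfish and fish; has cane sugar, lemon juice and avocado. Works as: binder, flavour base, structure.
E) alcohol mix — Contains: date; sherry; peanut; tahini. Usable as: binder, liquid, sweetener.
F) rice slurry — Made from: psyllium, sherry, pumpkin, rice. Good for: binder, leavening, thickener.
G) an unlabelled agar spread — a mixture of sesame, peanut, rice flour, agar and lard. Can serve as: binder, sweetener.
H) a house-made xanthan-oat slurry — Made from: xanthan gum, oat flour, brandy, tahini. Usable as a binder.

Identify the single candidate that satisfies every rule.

A: only soy and millet; none excluded — valid
B: has cod, so not vegan; has cane sugar, so not no-added-sugar — out
C: not usable as a binder; has oats, so not oat-free — reject
D: has cane sugar, so not no-added-sugar — reject
E: has peanut, so not peanut-free; has sherry, so not alcohol-free — no
F: has sherry, so not alcohol-free — no
G: has lard, so not vegan; has peanut, so not peanut-free — out
H: has oat flour, so not oat-free; has brandy, so not alcohol-free — reject

A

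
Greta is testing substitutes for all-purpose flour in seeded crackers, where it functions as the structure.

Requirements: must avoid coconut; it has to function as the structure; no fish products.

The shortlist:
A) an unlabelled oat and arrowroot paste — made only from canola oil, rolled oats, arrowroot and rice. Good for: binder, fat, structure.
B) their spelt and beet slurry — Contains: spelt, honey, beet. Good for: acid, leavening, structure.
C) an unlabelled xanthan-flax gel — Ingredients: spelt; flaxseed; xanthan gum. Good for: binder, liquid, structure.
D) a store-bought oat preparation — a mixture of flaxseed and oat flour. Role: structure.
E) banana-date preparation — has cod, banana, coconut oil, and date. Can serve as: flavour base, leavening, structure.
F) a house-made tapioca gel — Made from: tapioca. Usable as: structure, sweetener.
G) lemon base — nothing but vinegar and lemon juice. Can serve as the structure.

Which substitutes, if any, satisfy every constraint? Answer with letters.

A, B, C, D, F, G

A: all constraints satisfied — OK
B: nothing on the exclusion list — OK
C: every rule checks out — valid
D: works as a structure, no fish, no coconut — OK
E: has coconut oil, so not coconut-free; has cod, so not fish-free — no
F: only tapioca; none excluded — keep
G: every rule checks out — OK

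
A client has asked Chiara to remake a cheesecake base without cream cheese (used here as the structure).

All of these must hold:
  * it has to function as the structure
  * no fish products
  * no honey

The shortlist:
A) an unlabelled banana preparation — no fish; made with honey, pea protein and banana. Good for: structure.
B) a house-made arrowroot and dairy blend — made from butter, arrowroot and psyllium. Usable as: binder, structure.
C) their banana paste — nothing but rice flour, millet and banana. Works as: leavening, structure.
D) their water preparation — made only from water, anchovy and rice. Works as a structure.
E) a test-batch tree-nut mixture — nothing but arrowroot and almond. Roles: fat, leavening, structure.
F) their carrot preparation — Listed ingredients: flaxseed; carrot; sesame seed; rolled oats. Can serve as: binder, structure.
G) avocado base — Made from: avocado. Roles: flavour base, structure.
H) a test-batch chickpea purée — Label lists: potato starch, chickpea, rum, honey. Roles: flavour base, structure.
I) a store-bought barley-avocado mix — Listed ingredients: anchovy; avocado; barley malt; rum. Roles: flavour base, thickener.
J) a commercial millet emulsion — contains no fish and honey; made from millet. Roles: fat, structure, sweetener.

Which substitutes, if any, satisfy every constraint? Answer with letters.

A: has honey, so not honey-free — no
B: only butter, psyllium, and arrowroot; none excluded — keep
C: works as a structure, no honey, no fish — OK
D: has anchovy, so not fish-free — no
E: only almond and arrowroot; none excluded — valid
F: every rule checks out — OK
G: only avocado; none excluded — OK
H: has honey, so not honey-free — reject
I: not usable as a structure; has anchovy, so not fish-free — no
J: nothing on the exclusion list — OK

B, C, E, F, G, J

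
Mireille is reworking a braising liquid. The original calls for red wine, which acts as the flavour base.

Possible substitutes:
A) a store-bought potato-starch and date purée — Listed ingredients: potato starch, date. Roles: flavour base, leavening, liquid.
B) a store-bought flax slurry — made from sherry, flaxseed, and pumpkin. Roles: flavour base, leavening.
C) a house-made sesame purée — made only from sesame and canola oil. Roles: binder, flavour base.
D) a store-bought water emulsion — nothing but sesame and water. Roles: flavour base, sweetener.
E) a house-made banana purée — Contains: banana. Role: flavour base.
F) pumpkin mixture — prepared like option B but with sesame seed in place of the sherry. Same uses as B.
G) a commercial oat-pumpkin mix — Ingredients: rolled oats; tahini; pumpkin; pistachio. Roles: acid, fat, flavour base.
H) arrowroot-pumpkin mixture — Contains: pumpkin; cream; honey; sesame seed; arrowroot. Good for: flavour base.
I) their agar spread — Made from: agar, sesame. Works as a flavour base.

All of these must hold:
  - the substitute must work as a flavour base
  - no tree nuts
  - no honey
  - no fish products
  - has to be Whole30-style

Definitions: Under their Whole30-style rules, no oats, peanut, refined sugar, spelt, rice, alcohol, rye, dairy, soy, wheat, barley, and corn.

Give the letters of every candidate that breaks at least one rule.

B, G, H

A: only date and potato starch; none excluded — OK
B: has sherry, so not Whole30-style — no
C: only sesame and canola oil; none excluded — keep
D: all constraints satisfied — OK
E: all constraints satisfied — valid
F: no honey, no tree nuts — valid
G: has rolled oats, so not Whole30-style; has pistachio, so not tree-nut-free — reject
H: has cream, so not Whole30-style; has honey, so not honey-free — out
I: works as a flavour base, no fish, no honey — keep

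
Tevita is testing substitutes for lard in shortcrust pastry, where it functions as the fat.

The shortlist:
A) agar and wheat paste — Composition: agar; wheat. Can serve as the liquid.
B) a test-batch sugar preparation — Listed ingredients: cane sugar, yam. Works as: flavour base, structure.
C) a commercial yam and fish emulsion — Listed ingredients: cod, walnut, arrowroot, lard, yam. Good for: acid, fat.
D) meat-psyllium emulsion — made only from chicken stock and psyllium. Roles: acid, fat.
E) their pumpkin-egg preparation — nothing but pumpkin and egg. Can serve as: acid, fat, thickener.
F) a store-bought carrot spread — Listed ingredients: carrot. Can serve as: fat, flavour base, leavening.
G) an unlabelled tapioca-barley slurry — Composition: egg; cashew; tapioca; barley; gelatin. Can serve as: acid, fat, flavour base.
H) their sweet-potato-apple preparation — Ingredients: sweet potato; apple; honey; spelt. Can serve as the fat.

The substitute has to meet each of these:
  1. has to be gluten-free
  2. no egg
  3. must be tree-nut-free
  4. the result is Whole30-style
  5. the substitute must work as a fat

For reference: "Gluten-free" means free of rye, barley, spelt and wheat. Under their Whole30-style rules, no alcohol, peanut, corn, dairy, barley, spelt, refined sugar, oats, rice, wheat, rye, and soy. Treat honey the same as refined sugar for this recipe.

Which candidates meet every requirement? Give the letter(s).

D, F

A: not usable as a fat; has wheat, so not gluten-free (and 1 more) — no
B: not usable as a fat; has cane sugar, so not Whole30-style — out
C: has walnut, so not tree-nut-free — out
D: only chicken stock and psyllium; none excluded — valid
E: has egg, so not egg-free — out
F: every rule checks out — keep
G: has barley, so not gluten-free; has barley, so not Whole30-style (and 2 more) — reject
H: has spelt, so not gluten-free; has honey, so not Whole30-style — reject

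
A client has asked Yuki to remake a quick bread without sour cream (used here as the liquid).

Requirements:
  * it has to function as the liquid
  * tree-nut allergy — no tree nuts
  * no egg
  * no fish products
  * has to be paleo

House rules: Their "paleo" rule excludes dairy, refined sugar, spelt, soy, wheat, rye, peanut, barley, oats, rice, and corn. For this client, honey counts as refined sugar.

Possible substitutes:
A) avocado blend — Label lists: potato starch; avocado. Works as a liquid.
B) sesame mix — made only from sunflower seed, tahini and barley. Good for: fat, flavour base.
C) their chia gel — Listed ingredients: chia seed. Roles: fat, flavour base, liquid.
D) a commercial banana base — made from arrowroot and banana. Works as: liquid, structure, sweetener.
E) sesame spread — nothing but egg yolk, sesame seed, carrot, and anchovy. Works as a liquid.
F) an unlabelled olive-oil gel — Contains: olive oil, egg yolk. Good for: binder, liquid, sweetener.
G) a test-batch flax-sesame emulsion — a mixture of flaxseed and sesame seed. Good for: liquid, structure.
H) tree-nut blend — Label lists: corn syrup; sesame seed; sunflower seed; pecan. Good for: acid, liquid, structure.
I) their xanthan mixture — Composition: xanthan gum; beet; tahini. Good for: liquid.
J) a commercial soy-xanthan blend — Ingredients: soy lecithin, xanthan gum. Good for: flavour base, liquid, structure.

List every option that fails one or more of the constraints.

B, E, F, H, J

A: only avocado and potato starch; none excluded — keep
B: not usable as a liquid; has barley, so not paleo — reject
C: only chia seed; none excluded — OK
D: nothing on the exclusion list — keep
E: has anchovy, so not fish-free; has egg yolk, so not egg-free — reject
F: has egg yolk, so not egg-free — out
G: only sesame seed and flaxseed; none excluded — valid
H: has corn syrup, so not paleo; has pecan, so not tree-nut-free — no
I: nothing on the exclusion list — OK
J: has soy lecithin, so not paleo — no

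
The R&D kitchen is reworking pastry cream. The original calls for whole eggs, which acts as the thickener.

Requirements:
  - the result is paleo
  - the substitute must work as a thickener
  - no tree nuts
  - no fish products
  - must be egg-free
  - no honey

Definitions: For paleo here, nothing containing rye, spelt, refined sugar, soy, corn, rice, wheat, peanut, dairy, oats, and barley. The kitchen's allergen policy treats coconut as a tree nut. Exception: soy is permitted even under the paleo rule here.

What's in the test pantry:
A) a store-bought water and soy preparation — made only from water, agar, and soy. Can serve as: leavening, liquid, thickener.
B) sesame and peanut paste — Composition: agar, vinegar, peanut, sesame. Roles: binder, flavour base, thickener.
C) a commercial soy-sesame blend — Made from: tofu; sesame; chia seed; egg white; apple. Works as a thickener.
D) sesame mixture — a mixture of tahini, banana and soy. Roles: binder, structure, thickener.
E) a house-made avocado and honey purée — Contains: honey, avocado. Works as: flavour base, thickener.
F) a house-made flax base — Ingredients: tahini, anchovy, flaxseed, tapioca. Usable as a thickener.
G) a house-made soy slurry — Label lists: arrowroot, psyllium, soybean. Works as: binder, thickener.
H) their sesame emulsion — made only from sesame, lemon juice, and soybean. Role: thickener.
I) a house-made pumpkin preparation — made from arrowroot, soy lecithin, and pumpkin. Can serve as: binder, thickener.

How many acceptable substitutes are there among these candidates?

A: soy is permitted under the paleo carve-out; nothing else excluded — OK
B: has peanut, so not paleo — no
C: has egg white, so not egg-free — no
D: soy is permitted under the paleo carve-out; nothing else excluded — keep
E: has honey, so not honey-free — reject
F: has anchovy, so not fish-free — reject
G: soy is permitted under the paleo carve-out; nothing else excluded — valid
H: soy is permitted under the paleo carve-out; nothing else excluded — OK
I: soy is permitted under the paleo carve-out; nothing else excluded — OK

5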